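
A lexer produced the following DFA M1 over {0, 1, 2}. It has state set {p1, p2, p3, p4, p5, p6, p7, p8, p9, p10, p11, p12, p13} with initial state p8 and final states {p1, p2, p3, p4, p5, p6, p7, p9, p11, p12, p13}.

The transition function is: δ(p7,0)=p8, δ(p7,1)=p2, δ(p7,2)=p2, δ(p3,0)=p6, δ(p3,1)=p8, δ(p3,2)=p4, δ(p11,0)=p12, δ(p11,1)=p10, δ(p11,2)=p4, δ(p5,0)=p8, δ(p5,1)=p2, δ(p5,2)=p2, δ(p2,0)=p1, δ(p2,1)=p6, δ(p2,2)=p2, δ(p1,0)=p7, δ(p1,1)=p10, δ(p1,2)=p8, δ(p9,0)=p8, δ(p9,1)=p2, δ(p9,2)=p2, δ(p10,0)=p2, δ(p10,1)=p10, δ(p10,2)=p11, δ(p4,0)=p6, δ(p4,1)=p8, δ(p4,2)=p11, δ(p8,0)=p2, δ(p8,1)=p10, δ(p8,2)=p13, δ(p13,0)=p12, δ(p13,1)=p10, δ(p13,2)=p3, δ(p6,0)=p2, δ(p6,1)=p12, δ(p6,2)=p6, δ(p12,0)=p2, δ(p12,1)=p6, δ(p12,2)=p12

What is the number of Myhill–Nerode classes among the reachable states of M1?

States {p5,p9} cannot be reached from the start state, so discard them.
Start with accepting vs non-accepting: {p1,p2,p3,p4,p6,p7,p11,p12,p13} | {p8,p10}.
Split {p1,p2,p3,p4,p6,p7,p11,p12,p13} by δ(·,0) → {p1,p2,p3,p4,p6,p11,p12,p13} and {p7}.
On input 0, block {p1,p2,p3,p4,p6,p11,p12,p13} splits into {p2,p3,p4,p6,p11,p12,p13} and {p1}.
Refine {p2,p3,p4,p6,p11,p12,p13} on symbol 0: members go to different blocks, giving {p3,p4,p6,p11,p12,p13} and {p2}.
Refine {p3,p4,p6,p11,p12,p13} on symbol 0: members go to different blocks, giving {p3,p4,p11,p13} and {p6,p12}.
Stable partition: {p3,p4,p11,p13} | {p8,p10} | {p7} | {p1} | {p2} | {p6,p12} — 6 equivalence classes.

6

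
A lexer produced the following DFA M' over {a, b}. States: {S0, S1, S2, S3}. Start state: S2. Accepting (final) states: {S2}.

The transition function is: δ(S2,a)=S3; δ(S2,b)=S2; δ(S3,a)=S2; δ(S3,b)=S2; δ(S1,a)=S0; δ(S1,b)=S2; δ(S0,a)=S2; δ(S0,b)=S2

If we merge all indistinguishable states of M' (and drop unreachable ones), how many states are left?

Reachable states from the start: {S2,S3}. Unreachable: {S0,S1} — drop them.
Start with accepting vs non-accepting: {S2} | {S3}.
Stable partition: {S2} | {S3} — 2 equivalence classes.

2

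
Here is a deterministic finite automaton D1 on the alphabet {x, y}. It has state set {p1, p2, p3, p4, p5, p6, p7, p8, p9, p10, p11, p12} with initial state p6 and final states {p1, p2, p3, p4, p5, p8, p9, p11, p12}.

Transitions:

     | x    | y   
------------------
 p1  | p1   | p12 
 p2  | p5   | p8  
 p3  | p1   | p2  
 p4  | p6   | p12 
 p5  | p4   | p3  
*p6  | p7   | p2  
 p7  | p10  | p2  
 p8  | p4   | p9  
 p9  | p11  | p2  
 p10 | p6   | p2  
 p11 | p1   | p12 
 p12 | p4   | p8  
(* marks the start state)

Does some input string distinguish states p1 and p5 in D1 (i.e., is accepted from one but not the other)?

Yes

P0 = {p1,p2,p3,p4,p5,p8,p9,p11,p12} | {p6,p7,p10}.
Split {p1,p2,p3,p4,p5,p8,p9,p11,p12} by δ(·,x) → {p1,p2,p3,p5,p8,p9,p11,p12} and {p4}.
Refine {p1,p2,p3,p5,p8,p9,p11,p12} on symbol x: members go to different blocks, giving {p1,p2,p3,p9,p11} and {p5,p8,p12}.
Refine {p1,p2,p3,p9,p11} on symbol x: members go to different blocks, giving {p1,p3,p9,p11} and {p2}.
On input y, block {p1,p3,p9,p11} splits into {p1,p11} and {p3,p9}.
Refine {p5,p8,p12} on symbol y: members go to different blocks, giving {p5,p8} and {p12}.
No further refinement is possible. Final partition (7 blocks): {p1,p11} | {p6,p7,p10} | {p4} | {p5,p8} | {p2} | {p3,p9} | {p12}.
p1 and p5 end up in different blocks, so they are distinguishable. For instance, the string 'xx' is accepted from only p1.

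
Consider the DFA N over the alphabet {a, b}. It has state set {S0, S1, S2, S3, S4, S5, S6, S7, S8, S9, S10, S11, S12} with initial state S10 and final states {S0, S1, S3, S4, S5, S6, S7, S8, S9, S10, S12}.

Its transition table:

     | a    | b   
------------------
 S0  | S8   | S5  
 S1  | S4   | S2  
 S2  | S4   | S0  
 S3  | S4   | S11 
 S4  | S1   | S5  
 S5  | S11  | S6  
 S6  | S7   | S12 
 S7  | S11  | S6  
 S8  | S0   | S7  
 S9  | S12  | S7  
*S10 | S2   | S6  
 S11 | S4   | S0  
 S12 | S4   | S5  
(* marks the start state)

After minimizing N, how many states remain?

Reachable states from the start: {S0,S1,S2,S4,S5,S6,S7,S8,S10,S11,S12}. Unreachable: {S3,S9} — drop them.
P0 = {S0,S1,S4,S5,S6,S7,S8,S10,S12} | {S2,S11}.
Refine {S0,S1,S4,S5,S6,S7,S8,S10,S12} on symbol a: members go to different blocks, giving {S0,S1,S4,S6,S8,S12} and {S5,S7,S10}.
Refine {S0,S1,S4,S6,S8,S12} on symbol a: members go to different blocks, giving {S0,S1,S4,S8,S12} and {S6}.
On input b, block {S0,S1,S4,S8,S12} splits into {S0,S4,S8,S12} and {S1}.
Refine {S0,S4,S8,S12} on symbol a: members go to different blocks, giving {S0,S8,S12} and {S4}.
On input a, block {S0,S8,S12} splits into {S0,S8} and {S12}.
No further refinement is possible. Final partition (7 blocks): {S0,S8} | {S2,S11} | {S5,S7,S10} | {S6} | {S1} | {S4} | {S12}.

7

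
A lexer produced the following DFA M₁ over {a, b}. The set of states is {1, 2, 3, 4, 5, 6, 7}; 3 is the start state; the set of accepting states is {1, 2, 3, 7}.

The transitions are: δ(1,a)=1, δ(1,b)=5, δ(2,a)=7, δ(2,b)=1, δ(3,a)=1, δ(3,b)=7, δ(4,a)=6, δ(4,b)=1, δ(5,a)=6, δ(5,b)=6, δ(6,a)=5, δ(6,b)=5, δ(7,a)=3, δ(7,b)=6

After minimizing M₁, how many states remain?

4

States {2,4} cannot be reached from the start state, so discard them.
Initial partition by acceptance: {1,3,7} | {5,6}.
Refine {1,3,7} on symbol b: members go to different blocks, giving {1,7} and {3}.
Refine {1,7} on symbol a: members go to different blocks, giving {1} and {7}.
Stable partition: {1} | {5,6} | {3} | {7} — 4 equivalence classes.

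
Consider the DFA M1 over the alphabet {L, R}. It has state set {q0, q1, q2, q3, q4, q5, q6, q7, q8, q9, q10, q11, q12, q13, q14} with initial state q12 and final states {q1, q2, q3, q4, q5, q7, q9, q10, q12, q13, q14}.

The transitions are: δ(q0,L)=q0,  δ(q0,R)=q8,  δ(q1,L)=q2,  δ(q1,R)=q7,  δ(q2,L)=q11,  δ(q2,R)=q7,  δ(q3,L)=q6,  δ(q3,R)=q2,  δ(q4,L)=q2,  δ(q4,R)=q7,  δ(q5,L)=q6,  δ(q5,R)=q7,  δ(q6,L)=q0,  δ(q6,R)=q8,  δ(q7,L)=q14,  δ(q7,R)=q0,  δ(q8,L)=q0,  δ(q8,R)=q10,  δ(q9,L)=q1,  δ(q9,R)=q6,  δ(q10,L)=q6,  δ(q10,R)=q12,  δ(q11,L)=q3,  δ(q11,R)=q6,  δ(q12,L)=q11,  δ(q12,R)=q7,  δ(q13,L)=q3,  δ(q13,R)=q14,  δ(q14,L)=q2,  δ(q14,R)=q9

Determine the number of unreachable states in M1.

3

No path from q12 leads to q4, q5, q13; the other 12 states are all reachable.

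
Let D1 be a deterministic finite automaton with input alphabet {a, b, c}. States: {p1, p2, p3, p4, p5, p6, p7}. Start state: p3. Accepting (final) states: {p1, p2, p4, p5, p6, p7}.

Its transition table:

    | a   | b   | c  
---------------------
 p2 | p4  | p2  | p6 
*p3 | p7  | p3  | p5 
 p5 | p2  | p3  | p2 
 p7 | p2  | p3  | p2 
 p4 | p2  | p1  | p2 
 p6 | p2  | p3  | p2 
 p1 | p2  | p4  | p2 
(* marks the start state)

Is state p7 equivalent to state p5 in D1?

All states are reachable from the start state.
P0 = {p1,p2,p4,p5,p6,p7} | {p3}.
On input b, block {p1,p2,p4,p5,p6,p7} splits into {p1,p2,p4} and {p5,p6,p7}.
Refine {p1,p2,p4} on symbol c: members go to different blocks, giving {p1,p4} and {p2}.
Stable partition: {p1,p4} | {p3} | {p5,p6,p7} | {p2} — 4 equivalence classes.
p7 and p5 lie in the same block of the stable partition, so they are equivalent — no string distinguishes them.

Yes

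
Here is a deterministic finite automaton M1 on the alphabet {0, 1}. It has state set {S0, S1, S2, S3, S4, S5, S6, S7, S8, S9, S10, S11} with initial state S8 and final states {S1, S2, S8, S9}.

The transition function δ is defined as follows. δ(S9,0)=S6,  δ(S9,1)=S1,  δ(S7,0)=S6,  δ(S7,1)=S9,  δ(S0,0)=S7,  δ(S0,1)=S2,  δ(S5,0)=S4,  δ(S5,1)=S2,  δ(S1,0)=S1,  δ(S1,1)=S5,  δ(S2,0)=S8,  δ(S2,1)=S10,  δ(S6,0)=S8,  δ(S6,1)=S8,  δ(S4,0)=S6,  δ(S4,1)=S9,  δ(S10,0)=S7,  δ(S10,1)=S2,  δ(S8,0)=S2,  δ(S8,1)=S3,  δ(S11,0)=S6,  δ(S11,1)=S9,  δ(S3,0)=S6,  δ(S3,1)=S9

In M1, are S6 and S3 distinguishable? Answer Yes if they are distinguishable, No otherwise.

States {S0,S11} cannot be reached from the start state, so discard them.
Start with accepting vs non-accepting: {S1,S2,S8,S9} | {S3,S4,S5,S6,S7,S10}.
Split {S1,S2,S8,S9} by δ(·,0) → {S1,S2,S8} and {S9}.
Split {S3,S4,S5,S6,S7,S10} by δ(·,0) → {S3,S4,S5,S7,S10} and {S6}.
Split {S3,S4,S5,S7,S10} by δ(·,0) → {S3,S4,S7} and {S5,S10}.
On input 1, block {S1,S2,S8} splits into {S1,S2} and {S8}.
Refine {S1,S2} on symbol 0: members go to different blocks, giving {S1} and {S2}.
Stable partition: {S1} | {S3,S4,S7} | {S9} | {S6} | {S5,S10} | {S8} | {S2} — 7 equivalence classes.
S6 and S3 end up in different blocks, so they are distinguishable. For instance, the string '0' is accepted from only S6.

Yes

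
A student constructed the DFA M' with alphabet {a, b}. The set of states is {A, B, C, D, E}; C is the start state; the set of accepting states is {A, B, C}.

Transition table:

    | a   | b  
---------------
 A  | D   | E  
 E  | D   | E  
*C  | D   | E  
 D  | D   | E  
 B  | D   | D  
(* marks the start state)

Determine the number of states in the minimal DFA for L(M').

Reachable states from the start: {C,D,E}. Unreachable: {A,B} — drop them.
Initial partition by acceptance: {C} | {D,E}.
No further refinement is possible. Final partition (2 blocks): {C} | {D,E}.

2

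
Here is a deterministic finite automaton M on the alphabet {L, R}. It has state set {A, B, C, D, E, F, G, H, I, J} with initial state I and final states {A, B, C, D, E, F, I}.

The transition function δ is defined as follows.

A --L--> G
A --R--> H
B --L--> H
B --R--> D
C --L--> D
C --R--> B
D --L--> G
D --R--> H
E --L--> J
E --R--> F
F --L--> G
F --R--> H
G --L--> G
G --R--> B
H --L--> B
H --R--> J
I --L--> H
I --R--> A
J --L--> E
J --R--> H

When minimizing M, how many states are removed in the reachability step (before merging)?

No path from I leads to C; the other 9 states are all reachable.

1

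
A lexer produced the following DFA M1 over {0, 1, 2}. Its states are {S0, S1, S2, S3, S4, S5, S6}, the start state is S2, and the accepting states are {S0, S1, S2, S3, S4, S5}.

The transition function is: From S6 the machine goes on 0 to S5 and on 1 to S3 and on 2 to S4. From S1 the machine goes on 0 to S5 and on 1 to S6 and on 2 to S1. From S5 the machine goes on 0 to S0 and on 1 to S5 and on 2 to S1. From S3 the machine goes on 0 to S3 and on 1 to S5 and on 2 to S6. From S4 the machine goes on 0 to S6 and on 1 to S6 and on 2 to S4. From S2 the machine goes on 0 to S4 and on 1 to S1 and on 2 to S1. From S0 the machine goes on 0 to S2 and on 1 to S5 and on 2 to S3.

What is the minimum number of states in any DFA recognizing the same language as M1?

7

Start with accepting vs non-accepting: {S0,S1,S2,S3,S4,S5} | {S6}.
On input 0, block {S0,S1,S2,S3,S4,S5} splits into {S0,S1,S2,S3,S5} and {S4}.
On input 0, block {S0,S1,S2,S3,S5} splits into {S0,S1,S3,S5} and {S2}.
Split {S0,S1,S3,S5} by δ(·,0) → {S1,S3,S5} and {S0}.
Split {S1,S3,S5} by δ(·,0) → {S1,S3} and {S5}.
Split {S1,S3} by δ(·,0) → {S1} and {S3}.
No further refinement is possible. Final partition (7 blocks): {S1} | {S6} | {S4} | {S2} | {S0} | {S5} | {S3}.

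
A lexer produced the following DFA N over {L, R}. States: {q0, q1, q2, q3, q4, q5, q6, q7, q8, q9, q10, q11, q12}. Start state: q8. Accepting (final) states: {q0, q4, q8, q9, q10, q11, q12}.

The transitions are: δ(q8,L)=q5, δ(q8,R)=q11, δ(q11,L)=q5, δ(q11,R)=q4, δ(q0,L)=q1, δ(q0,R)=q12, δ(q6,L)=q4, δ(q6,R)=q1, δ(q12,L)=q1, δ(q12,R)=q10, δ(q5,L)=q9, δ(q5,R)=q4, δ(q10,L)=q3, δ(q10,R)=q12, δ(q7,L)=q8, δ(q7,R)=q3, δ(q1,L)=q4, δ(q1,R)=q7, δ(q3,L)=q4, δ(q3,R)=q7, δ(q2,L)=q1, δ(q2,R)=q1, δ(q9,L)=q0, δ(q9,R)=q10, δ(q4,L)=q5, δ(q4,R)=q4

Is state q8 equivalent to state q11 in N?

First remove the unreachable states {q2,q6}; 11 states remain.
Initial partition by acceptance: {q0,q4,q8,q9,q10,q11,q12} | {q1,q3,q5,q7}.
Refine {q0,q4,q8,q9,q10,q11,q12} on symbol L: members go to different blocks, giving {q0,q4,q8,q10,q11,q12} and {q9}.
On input L, block {q1,q3,q5,q7} splits into {q1,q3,q7} and {q5}.
Refine {q0,q4,q8,q10,q11,q12} on symbol L: members go to different blocks, giving {q0,q10,q12} and {q4,q8,q11}.
Stable partition: {q0,q10,q12} | {q1,q3,q7} | {q9} | {q5} | {q4,q8,q11} — 5 equivalence classes.
q8 and q11 lie in the same block of the stable partition, so they are equivalent — no string distinguishes them.

Yes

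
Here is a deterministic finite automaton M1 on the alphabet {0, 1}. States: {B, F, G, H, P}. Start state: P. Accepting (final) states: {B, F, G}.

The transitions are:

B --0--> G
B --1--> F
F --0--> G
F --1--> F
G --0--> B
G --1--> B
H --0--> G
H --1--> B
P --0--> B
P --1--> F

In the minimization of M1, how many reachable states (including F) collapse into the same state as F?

3

First remove the unreachable states {H}; 4 states remain.
Start with accepting vs non-accepting: {B,F,G} | {P}.
The partition is now stable with 2 blocks: {B,F,G} | {P}.
State F belongs to the block {B,F,G}, which has 3 states.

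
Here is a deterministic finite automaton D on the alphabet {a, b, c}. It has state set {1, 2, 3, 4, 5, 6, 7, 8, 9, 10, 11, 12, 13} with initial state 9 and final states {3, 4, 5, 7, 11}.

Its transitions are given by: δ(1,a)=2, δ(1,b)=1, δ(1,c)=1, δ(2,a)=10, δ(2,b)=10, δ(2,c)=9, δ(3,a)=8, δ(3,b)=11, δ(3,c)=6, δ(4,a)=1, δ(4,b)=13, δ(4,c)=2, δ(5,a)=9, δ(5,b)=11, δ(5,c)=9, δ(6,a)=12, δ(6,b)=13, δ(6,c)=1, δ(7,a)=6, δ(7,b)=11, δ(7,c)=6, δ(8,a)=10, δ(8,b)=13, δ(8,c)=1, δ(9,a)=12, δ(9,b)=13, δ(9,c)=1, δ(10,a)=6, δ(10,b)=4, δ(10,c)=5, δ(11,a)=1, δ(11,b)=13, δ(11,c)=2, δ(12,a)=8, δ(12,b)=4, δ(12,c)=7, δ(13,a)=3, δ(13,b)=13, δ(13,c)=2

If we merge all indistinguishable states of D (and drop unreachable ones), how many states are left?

All states are reachable from the start state.
P0 = {3,4,5,7,11} | {1,2,6,8,9,10,12,13}.
Split {3,4,5,7,11} by δ(·,b) → {3,5,7} and {4,11}.
On input a, block {1,2,6,8,9,10,12,13} splits into {1,2,6,8,9,10,12} and {13}.
On input b, block {1,2,6,8,9,10,12} splits into {6,8,9} and {1,2} and {10,12}.
Split {1,2} by δ(·,a) → {1} and {2}.
Stable partition: {3,5,7} | {6,8,9} | {4,11} | {13} | {1} | {10,12} | {2} — 7 equivalence classes.

7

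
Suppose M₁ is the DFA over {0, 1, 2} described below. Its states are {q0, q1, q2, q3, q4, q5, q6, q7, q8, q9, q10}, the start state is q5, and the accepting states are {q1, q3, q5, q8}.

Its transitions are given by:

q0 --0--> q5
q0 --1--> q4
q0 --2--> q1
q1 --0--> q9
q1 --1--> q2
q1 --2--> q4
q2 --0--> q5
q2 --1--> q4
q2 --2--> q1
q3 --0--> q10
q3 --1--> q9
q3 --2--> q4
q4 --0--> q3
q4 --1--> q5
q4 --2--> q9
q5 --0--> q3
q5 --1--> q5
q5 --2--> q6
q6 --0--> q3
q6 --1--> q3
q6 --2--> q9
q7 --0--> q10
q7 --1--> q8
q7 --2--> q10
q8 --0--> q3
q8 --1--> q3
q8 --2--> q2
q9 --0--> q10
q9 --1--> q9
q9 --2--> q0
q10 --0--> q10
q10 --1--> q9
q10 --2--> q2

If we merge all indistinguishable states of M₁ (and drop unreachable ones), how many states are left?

7

States {q7,q8} cannot be reached from the start state, so discard them.
Start with accepting vs non-accepting: {q1,q3,q5} | {q0,q2,q4,q6,q9,q10}.
Split {q1,q3,q5} by δ(·,0) → {q1,q3} and {q5}.
Split {q0,q2,q4,q6,q9,q10} by δ(·,0) → {q0,q2} and {q4,q6} and {q9,q10}.
Refine {q1,q3} on symbol 1: members go to different blocks, giving {q1} and {q3}.
On input 1, block {q4,q6} splits into {q4} and {q6}.
Stable partition: {q1} | {q0,q2} | {q5} | {q4} | {q9,q10} | {q3} | {q6} — 7 equivalence classes.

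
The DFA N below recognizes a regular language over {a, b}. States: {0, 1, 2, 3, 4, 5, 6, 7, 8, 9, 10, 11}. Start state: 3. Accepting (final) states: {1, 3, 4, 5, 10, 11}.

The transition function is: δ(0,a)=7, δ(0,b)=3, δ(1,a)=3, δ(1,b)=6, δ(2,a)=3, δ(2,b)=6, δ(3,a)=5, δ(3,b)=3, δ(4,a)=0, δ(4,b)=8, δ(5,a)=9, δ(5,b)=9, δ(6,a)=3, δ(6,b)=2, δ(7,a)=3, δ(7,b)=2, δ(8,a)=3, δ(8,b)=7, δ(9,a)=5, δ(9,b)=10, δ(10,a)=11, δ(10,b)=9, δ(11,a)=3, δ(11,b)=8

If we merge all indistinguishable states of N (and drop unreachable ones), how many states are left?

6

States {0,1,4} cannot be reached from the start state, so discard them.
Start with accepting vs non-accepting: {3,5,10,11} | {2,6,7,8,9}.
Refine {3,5,10,11} on symbol a: members go to different blocks, giving {3,10,11} and {5}.
Refine {3,10,11} on symbol a: members go to different blocks, giving {10,11} and {3}.
Refine {10,11} on symbol a: members go to different blocks, giving {10} and {11}.
On input a, block {2,6,7,8,9} splits into {2,6,7,8} and {9}.
No further refinement is possible. Final partition (6 blocks): {10} | {2,6,7,8} | {5} | {3} | {11} | {9}.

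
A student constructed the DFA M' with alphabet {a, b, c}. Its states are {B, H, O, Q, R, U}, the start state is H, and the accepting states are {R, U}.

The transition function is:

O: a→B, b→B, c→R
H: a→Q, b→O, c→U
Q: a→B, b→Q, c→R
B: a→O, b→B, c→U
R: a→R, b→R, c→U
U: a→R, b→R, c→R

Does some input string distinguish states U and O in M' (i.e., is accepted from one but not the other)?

Yes

Start with accepting vs non-accepting: {R,U} | {B,H,O,Q}.
No further refinement is possible. Final partition (2 blocks): {R,U} | {B,H,O,Q}.
U and O end up in different blocks, so they are distinguishable. For instance, the string 'ε' is accepted from only U.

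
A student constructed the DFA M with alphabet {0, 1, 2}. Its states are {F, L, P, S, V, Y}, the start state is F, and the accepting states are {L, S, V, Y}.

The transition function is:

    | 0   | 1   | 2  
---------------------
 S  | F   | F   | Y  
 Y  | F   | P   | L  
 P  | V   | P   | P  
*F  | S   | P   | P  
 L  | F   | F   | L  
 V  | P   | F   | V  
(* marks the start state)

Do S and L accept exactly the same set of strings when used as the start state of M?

Yes

All states are reachable from the start state.
Start with accepting vs non-accepting: {L,S,V,Y} | {F,P}.
The partition is now stable with 2 blocks: {L,S,V,Y} | {F,P}.
S and L lie in the same block of the stable partition, so they are equivalent — no string distinguishes them.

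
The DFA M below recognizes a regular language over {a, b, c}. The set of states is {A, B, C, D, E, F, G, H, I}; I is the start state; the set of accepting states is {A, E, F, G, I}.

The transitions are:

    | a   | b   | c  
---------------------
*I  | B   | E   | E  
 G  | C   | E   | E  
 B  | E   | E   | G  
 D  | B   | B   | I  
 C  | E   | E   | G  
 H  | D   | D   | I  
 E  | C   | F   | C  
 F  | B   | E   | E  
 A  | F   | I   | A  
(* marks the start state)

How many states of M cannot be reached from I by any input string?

3

BFS from I reaches {B, C, E, F, G, I}; the 3 state(s) A, D, H are never visited.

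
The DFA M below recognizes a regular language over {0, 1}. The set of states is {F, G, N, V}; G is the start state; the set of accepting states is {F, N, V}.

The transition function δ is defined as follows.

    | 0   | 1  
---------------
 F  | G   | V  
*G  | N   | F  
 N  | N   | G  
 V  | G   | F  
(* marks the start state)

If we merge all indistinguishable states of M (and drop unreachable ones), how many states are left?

All states are reachable from the start state.
Initial partition by acceptance: {F,N,V} | {G}.
Refine {F,N,V} on symbol 0: members go to different blocks, giving {F,V} and {N}.
Stable partition: {F,V} | {G} | {N} — 3 equivalence classes.

3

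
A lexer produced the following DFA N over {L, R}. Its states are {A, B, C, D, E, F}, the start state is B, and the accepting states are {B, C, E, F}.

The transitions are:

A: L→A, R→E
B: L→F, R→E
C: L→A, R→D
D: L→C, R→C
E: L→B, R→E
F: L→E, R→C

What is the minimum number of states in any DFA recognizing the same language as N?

6

Start with accepting vs non-accepting: {B,C,E,F} | {A,D}.
On input L, block {B,C,E,F} splits into {B,E,F} and {C}.
Refine {B,E,F} on symbol R: members go to different blocks, giving {B,E} and {F}.
Refine {B,E} on symbol L: members go to different blocks, giving {B} and {E}.
Split {A,D} by δ(·,L) → {A} and {D}.
No further refinement is possible. Final partition (6 blocks): {B} | {A} | {C} | {F} | {E} | {D}.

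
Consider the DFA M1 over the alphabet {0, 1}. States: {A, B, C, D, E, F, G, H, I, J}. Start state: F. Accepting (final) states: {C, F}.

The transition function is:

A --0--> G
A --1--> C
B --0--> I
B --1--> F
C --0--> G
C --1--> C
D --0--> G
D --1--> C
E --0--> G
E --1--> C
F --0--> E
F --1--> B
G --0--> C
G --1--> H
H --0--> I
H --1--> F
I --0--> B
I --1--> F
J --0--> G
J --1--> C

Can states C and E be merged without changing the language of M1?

First remove the unreachable states {A,D,J}; 7 states remain.
Start with accepting vs non-accepting: {C,F} | {B,E,G,H,I}.
On input 1, block {C,F} splits into {C} and {F}.
Refine {B,E,G,H,I} on symbol 0: members go to different blocks, giving {B,E,H,I} and {G}.
Split {B,E,H,I} by δ(·,0) → {B,H,I} and {E}.
Stable partition: {C} | {B,H,I} | {F} | {G} | {E} — 5 equivalence classes.
C and E end up in different blocks, so they are distinguishable. For instance, the string 'ε' is accepted from only C.

No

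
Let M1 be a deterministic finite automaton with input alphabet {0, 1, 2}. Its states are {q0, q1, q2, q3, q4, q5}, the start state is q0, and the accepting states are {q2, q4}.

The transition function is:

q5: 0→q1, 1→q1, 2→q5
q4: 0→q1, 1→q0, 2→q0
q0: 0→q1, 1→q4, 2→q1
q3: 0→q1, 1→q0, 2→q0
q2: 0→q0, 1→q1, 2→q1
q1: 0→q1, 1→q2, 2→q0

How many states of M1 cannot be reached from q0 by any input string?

BFS from q0 reaches {q0, q1, q2, q4}; the 2 state(s) q3, q5 are never visited.

2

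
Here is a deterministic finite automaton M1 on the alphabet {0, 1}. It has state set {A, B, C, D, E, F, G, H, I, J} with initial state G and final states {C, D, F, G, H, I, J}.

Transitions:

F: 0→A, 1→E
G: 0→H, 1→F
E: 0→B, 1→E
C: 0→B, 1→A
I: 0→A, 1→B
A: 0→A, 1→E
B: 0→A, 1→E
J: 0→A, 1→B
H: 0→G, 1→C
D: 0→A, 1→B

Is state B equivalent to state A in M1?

Yes

Reachable states from the start: {A,B,C,E,F,G,H}. Unreachable: {D,I,J} — drop them.
P0 = {C,F,G,H} | {A,B,E}.
Split {C,F,G,H} by δ(·,0) → {C,F} and {G,H}.
No further refinement is possible. Final partition (3 blocks): {C,F} | {A,B,E} | {G,H}.
B and A lie in the same block of the stable partition, so they are equivalent — no string distinguishes them.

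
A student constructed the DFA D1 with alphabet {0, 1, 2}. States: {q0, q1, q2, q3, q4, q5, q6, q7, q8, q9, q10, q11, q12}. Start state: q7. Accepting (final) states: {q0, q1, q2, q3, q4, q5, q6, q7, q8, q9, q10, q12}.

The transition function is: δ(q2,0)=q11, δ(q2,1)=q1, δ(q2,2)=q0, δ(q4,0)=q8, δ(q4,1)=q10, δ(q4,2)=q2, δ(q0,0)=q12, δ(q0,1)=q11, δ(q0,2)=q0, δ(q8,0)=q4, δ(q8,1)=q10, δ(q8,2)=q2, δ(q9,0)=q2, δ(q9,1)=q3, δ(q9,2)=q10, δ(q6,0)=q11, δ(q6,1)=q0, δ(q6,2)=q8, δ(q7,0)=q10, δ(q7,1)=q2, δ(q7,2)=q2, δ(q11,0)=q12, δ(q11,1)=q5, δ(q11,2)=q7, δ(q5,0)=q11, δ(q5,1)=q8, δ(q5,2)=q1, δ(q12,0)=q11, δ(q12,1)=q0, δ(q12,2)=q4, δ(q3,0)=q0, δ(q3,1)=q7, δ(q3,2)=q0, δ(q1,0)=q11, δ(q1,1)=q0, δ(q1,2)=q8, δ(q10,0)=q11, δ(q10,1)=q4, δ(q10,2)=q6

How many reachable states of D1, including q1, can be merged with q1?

3

Reachable states from the start: {q0,q1,q2,q4,q5,q6,q7,q8,q10,q11,q12}. Unreachable: {q3,q9} — drop them.
P0 = {q0,q1,q2,q4,q5,q6,q7,q8,q10,q12} | {q11}.
Refine {q0,q1,q2,q4,q5,q6,q7,q8,q10,q12} on symbol 0: members go to different blocks, giving {q1,q2,q5,q6,q10,q12} and {q0,q4,q7,q8}.
On input 1, block {q1,q2,q5,q6,q10,q12} splits into {q1,q5,q6,q10,q12} and {q2}.
On input 2, block {q1,q5,q6,q10,q12} splits into {q1,q6,q12} and {q5,q10}.
Split {q0,q4,q7,q8} by δ(·,0) → {q4,q8} and {q0} and {q7}.
The partition is now stable with 7 blocks: {q1,q6,q12} | {q11} | {q4,q8} | {q2} | {q5,q10} | {q0} | {q7}.
State q1 belongs to the block {q1,q6,q12}, which has 3 states.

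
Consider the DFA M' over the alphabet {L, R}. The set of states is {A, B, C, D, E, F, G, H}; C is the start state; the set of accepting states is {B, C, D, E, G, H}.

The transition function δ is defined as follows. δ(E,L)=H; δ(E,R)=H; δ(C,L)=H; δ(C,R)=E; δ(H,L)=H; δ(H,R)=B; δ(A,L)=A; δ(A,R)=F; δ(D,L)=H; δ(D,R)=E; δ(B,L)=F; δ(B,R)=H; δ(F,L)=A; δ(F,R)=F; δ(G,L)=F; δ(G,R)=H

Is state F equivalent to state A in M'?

Yes

First remove the unreachable states {D,G}; 6 states remain.
Start with accepting vs non-accepting: {B,C,E,H} | {A,F}.
Refine {B,C,E,H} on symbol L: members go to different blocks, giving {C,E,H} and {B}.
Refine {C,E,H} on symbol R: members go to different blocks, giving {C,E} and {H}.
On input R, block {C,E} splits into {C} and {E}.
Stable partition: {C} | {A,F} | {B} | {H} | {E} — 5 equivalence classes.
F and A lie in the same block of the stable partition, so they are equivalent — no string distinguishes them.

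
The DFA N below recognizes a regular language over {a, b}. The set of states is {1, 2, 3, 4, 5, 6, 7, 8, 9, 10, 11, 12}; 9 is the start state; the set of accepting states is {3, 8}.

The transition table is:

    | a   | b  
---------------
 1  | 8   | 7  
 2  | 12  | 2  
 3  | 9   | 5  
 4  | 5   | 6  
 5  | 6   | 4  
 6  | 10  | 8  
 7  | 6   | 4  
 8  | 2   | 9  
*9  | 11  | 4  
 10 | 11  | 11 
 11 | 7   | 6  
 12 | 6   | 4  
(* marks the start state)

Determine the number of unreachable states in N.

2

BFS from 9 reaches {2, 4, 5, 6, 7, 8, 9, 10, 11, 12}; the 2 state(s) 1, 3 are never visited.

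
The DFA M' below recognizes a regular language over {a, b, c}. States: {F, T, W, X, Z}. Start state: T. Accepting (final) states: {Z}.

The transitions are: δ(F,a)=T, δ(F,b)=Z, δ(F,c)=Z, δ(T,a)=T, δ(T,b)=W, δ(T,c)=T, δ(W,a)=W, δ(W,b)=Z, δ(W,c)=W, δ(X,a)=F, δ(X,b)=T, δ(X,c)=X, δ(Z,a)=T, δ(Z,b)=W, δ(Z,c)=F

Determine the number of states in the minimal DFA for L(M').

4

Reachable states from the start: {F,T,W,Z}. Unreachable: {X} — drop them.
Initial partition by acceptance: {Z} | {F,T,W}.
Split {F,T,W} by δ(·,b) → {F,W} and {T}.
Refine {F,W} on symbol a: members go to different blocks, giving {W} and {F}.
Stable partition: {Z} | {W} | {T} | {F} — 4 equivalence classes.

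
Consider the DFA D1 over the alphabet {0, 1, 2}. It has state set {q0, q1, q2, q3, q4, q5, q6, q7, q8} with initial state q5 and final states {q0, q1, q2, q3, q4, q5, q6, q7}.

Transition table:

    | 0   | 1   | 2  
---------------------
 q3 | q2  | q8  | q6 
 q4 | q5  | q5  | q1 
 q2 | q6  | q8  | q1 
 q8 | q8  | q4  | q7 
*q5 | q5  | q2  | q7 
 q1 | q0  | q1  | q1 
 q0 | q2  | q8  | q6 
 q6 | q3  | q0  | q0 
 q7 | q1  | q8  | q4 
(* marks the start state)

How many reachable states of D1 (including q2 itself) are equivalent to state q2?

1

Every state is reachable, so we keep all 9.
Start with accepting vs non-accepting: {q0,q1,q2,q3,q4,q5,q6,q7} | {q8}.
Split {q0,q1,q2,q3,q4,q5,q6,q7} by δ(·,1) → {q0,q2,q3,q7} and {q1,q4,q5,q6}.
Split {q0,q2,q3,q7} by δ(·,0) → {q0,q3} and {q2,q7}.
Split {q1,q4,q5,q6} by δ(·,0) → {q1,q6} and {q4,q5}.
On input 1, block {q1,q6} splits into {q1} and {q6}.
Refine {q2,q7} on symbol 0: members go to different blocks, giving {q2} and {q7}.
Refine {q4,q5} on symbol 1: members go to different blocks, giving {q4} and {q5}.
Stable partition: {q0,q3} | {q8} | {q1} | {q2} | {q4} | {q6} | {q7} | {q5} — 8 equivalence classes.
State q2 belongs to the block {q2}, which has 1 states.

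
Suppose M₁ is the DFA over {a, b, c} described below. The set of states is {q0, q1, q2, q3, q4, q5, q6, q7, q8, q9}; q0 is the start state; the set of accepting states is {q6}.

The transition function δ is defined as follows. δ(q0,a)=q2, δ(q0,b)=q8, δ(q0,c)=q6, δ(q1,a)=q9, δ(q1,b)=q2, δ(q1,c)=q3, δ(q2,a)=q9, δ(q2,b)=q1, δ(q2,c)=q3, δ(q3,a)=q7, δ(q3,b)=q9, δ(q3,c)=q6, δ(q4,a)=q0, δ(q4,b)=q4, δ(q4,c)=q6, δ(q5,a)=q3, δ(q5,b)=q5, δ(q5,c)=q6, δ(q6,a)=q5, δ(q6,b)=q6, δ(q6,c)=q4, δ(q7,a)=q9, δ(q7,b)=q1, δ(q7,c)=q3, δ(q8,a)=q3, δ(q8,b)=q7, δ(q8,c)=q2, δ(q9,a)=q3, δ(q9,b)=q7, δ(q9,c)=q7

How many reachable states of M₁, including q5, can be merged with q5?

All states are reachable from the start state.
Initial partition by acceptance: {q6} | {q0,q1,q2,q3,q4,q5,q7,q8,q9}.
On input c, block {q0,q1,q2,q3,q4,q5,q7,q8,q9} splits into {q1,q2,q7,q8,q9} and {q0,q3,q4,q5}.
Split {q1,q2,q7,q8,q9} by δ(·,a) → {q1,q2,q7} and {q8,q9}.
Refine {q0,q3,q4,q5} on symbol a: members go to different blocks, giving {q0,q3} and {q4,q5}.
The partition is now stable with 5 blocks: {q6} | {q1,q2,q7} | {q0,q3} | {q8,q9} | {q4,q5}.
State q5 belongs to the block {q4,q5}, which has 2 states.

2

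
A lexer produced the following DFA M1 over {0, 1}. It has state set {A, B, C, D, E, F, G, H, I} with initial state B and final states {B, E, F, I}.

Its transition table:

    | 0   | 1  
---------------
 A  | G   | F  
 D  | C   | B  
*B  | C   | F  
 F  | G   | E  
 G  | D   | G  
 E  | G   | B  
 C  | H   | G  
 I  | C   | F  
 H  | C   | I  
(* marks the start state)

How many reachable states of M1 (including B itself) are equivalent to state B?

Reachable states from the start: {B,C,D,E,F,G,H,I}. Unreachable: {A} — drop them.
P0 = {B,E,F,I} | {C,D,G,H}.
Refine {C,D,G,H} on symbol 1: members go to different blocks, giving {C,G} and {D,H}.
Stable partition: {B,E,F,I} | {C,G} | {D,H} — 3 equivalence classes.
The equivalence class containing B is {B,E,F,I}, of size 4.

4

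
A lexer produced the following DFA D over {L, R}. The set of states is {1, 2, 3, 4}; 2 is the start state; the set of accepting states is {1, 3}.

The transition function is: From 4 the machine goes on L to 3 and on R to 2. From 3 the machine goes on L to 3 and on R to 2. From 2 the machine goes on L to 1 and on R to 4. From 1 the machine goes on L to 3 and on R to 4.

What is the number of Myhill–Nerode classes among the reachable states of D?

Every state is reachable, so we keep all 4.
Start with accepting vs non-accepting: {1,3} | {2,4}.
No further refinement is possible. Final partition (2 blocks): {1,3} | {2,4}.

2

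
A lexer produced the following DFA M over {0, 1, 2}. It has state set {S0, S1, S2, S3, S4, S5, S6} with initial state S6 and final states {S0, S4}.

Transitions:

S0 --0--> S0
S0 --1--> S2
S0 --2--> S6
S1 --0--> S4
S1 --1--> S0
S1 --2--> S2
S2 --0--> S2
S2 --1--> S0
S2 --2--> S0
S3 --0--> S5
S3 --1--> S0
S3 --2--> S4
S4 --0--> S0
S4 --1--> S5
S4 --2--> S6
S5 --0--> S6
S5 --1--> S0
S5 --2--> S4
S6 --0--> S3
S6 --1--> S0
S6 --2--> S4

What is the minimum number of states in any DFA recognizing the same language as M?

2

Reachable states from the start: {S0,S2,S3,S4,S5,S6}. Unreachable: {S1} — drop them.
Initial partition by acceptance: {S0,S4} | {S2,S3,S5,S6}.
Stable partition: {S0,S4} | {S2,S3,S5,S6} — 2 equivalence classes.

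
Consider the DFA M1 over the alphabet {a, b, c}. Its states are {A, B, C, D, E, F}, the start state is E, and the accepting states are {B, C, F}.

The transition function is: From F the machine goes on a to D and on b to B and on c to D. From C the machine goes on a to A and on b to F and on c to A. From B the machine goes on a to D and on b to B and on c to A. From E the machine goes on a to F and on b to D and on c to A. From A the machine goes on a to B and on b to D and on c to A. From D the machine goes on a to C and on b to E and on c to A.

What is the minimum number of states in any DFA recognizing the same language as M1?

2

All states are reachable from the start state.
Initial partition by acceptance: {B,C,F} | {A,D,E}.
No further refinement is possible. Final partition (2 blocks): {B,C,F} | {A,D,E}.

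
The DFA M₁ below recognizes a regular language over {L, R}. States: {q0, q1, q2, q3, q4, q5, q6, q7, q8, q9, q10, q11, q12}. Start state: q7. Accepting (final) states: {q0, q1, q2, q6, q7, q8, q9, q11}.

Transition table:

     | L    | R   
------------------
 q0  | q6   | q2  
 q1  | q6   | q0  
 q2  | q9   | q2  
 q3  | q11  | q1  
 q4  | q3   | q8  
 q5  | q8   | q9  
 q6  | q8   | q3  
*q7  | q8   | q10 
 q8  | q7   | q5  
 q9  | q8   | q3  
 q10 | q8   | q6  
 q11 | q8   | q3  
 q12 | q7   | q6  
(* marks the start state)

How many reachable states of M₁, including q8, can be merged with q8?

2

First remove the unreachable states {q4,q12}; 11 states remain.
P0 = {q0,q1,q2,q6,q7,q8,q9,q11} | {q3,q5,q10}.
On input R, block {q0,q1,q2,q6,q7,q8,q9,q11} splits into {q6,q7,q8,q9,q11} and {q0,q1,q2}.
Refine {q3,q5,q10} on symbol R: members go to different blocks, giving {q5,q10} and {q3}.
Split {q6,q7,q8,q9,q11} by δ(·,R) → {q6,q9,q11} and {q7,q8}.
Stable partition: {q6,q9,q11} | {q5,q10} | {q0,q1,q2} | {q3} | {q7,q8} — 5 equivalence classes.
State q8 belongs to the block {q7,q8}, which has 2 states.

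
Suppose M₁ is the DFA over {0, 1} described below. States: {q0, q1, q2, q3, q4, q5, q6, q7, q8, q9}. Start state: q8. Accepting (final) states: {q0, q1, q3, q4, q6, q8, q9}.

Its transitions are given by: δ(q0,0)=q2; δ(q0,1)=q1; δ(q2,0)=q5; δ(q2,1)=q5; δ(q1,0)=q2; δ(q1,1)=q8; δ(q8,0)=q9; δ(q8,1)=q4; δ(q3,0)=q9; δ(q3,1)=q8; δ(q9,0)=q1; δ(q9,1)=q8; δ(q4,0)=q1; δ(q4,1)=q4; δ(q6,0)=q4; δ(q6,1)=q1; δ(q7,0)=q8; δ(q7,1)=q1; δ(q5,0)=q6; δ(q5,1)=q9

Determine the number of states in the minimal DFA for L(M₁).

First remove the unreachable states {q0,q3,q7}; 7 states remain.
Start with accepting vs non-accepting: {q1,q4,q6,q8,q9} | {q2,q5}.
Split {q1,q4,q6,q8,q9} by δ(·,0) → {q4,q6,q8,q9} and {q1}.
Refine {q4,q6,q8,q9} on symbol 0: members go to different blocks, giving {q4,q9} and {q6,q8}.
On input 1, block {q4,q9} splits into {q4} and {q9}.
Refine {q2,q5} on symbol 0: members go to different blocks, giving {q2} and {q5}.
On input 0, block {q6,q8} splits into {q6} and {q8}.
The partition is now stable with 7 blocks: {q4} | {q2} | {q1} | {q6} | {q9} | {q5} | {q8}.

7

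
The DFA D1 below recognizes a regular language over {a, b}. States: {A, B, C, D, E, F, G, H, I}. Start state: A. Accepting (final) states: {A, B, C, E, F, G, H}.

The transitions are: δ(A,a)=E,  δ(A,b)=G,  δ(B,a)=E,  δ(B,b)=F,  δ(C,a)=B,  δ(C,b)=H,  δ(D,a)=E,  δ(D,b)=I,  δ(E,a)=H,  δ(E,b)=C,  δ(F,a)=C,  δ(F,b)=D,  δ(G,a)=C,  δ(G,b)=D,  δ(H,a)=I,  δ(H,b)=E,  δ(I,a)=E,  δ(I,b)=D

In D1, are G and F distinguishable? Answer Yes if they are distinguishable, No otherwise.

All states are reachable from the start state.
P0 = {A,B,C,E,F,G,H} | {D,I}.
Refine {A,B,C,E,F,G,H} on symbol a: members go to different blocks, giving {A,B,C,E,F,G} and {H}.
On input a, block {A,B,C,E,F,G} splits into {A,B,C,F,G} and {E}.
On input a, block {A,B,C,F,G} splits into {C,F,G} and {A,B}.
Refine {C,F,G} on symbol a: members go to different blocks, giving {F,G} and {C}.
The partition is now stable with 6 blocks: {F,G} | {D,I} | {H} | {E} | {A,B} | {C}.
G and F lie in the same block of the stable partition, so they are equivalent — no string distinguishes them.

No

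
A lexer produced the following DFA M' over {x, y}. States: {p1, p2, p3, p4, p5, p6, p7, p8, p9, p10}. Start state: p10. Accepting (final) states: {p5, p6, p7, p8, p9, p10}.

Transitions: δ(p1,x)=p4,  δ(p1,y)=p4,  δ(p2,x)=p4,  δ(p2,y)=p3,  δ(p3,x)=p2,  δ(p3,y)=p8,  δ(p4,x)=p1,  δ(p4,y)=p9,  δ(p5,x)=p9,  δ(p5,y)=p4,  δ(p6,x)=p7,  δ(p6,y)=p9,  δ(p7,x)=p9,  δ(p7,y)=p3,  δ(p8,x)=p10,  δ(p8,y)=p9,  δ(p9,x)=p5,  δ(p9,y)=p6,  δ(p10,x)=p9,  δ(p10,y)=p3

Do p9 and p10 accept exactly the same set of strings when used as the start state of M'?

No

Every state is reachable, so we keep all 10.
P0 = {p5,p6,p7,p8,p9,p10} | {p1,p2,p3,p4}.
On input y, block {p5,p6,p7,p8,p9,p10} splits into {p5,p7,p10} and {p6,p8,p9}.
On input y, block {p1,p2,p3,p4} splits into {p1,p2} and {p3,p4}.
The partition is now stable with 4 blocks: {p5,p7,p10} | {p1,p2} | {p6,p8,p9} | {p3,p4}.
p9 and p10 end up in different blocks, so they are distinguishable. For instance, the string 'y' is accepted from only p9.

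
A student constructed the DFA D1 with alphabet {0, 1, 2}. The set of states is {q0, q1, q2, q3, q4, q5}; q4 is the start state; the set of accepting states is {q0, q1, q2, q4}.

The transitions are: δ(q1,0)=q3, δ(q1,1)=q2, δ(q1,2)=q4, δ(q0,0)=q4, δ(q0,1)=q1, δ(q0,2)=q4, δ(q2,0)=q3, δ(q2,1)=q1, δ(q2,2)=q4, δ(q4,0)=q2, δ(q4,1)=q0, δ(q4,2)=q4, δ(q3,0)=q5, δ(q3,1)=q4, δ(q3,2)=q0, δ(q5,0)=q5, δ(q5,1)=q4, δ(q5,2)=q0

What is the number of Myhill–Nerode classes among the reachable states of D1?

All states are reachable from the start state.
P0 = {q0,q1,q2,q4} | {q3,q5}.
Split {q0,q1,q2,q4} by δ(·,0) → {q0,q4} and {q1,q2}.
Split {q0,q4} by δ(·,0) → {q0} and {q4}.
No further refinement is possible. Final partition (4 blocks): {q0} | {q3,q5} | {q1,q2} | {q4}.

4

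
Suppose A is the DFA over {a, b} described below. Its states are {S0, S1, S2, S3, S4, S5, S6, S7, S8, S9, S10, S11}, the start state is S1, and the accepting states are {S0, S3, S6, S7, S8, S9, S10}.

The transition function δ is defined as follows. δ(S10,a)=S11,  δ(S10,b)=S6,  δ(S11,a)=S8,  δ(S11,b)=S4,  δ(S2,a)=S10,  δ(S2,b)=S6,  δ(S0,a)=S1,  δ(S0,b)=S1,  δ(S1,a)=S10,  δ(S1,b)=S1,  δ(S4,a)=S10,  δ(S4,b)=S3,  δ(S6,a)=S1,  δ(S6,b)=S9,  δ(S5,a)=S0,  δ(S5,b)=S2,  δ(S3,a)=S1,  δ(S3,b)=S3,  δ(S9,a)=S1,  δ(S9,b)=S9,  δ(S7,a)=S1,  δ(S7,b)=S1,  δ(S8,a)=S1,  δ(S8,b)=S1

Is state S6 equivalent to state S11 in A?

States {S0,S2,S5,S7} cannot be reached from the start state, so discard them.
P0 = {S3,S6,S8,S9,S10} | {S1,S4,S11}.
On input b, block {S3,S6,S8,S9,S10} splits into {S3,S6,S9,S10} and {S8}.
On input a, block {S1,S4,S11} splits into {S1,S4} and {S11}.
Refine {S3,S6,S9,S10} on symbol a: members go to different blocks, giving {S3,S6,S9} and {S10}.
Split {S1,S4} by δ(·,b) → {S1} and {S4}.
The partition is now stable with 6 blocks: {S3,S6,S9} | {S1} | {S8} | {S11} | {S10} | {S4}.
S6 and S11 end up in different blocks, so they are distinguishable. For instance, the string 'ε' is accepted from only S6.

No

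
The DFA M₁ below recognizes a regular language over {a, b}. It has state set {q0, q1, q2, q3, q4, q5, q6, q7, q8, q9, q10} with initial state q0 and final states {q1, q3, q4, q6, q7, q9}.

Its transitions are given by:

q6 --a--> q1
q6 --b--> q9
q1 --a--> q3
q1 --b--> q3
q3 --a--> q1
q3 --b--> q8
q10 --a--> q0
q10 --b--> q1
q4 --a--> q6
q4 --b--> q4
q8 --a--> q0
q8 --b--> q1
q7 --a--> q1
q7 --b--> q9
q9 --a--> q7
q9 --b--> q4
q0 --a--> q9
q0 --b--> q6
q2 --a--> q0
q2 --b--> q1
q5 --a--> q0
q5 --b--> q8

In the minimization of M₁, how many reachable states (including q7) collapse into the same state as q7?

Reachable states from the start: {q0,q1,q3,q4,q6,q7,q8,q9}. Unreachable: {q2,q5,q10} — drop them.
Initial partition by acceptance: {q1,q3,q4,q6,q7,q9} | {q0,q8}.
Refine {q1,q3,q4,q6,q7,q9} on symbol b: members go to different blocks, giving {q1,q4,q6,q7,q9} and {q3}.
Split {q1,q4,q6,q7,q9} by δ(·,a) → {q4,q6,q7,q9} and {q1}.
Split {q4,q6,q7,q9} by δ(·,a) → {q4,q9} and {q6,q7}.
Refine {q0,q8} on symbol a: members go to different blocks, giving {q0} and {q8}.
Stable partition: {q4,q9} | {q0} | {q3} | {q1} | {q6,q7} | {q8} — 6 equivalence classes.
State q7 belongs to the block {q6,q7}, which has 2 states.

2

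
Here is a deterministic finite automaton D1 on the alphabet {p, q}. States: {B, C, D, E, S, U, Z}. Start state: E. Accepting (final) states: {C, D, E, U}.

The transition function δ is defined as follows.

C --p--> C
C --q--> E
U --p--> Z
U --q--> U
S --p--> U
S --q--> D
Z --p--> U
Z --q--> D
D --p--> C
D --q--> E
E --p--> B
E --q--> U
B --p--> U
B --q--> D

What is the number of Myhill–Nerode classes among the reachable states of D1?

3

First remove the unreachable states {S}; 6 states remain.
Initial partition by acceptance: {C,D,E,U} | {B,Z}.
Refine {C,D,E,U} on symbol p: members go to different blocks, giving {E,U} and {C,D}.
No further refinement is possible. Final partition (3 blocks): {E,U} | {B,Z} | {C,D}.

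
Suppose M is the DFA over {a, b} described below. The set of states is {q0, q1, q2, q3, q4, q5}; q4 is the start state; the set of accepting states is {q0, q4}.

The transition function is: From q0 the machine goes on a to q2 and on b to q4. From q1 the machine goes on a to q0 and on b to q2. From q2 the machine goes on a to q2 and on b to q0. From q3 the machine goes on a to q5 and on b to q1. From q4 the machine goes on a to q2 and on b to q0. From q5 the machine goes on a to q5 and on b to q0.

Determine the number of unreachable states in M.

3

BFS from q4 reaches {q0, q2, q4}; the 3 state(s) q1, q3, q5 are never visited.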